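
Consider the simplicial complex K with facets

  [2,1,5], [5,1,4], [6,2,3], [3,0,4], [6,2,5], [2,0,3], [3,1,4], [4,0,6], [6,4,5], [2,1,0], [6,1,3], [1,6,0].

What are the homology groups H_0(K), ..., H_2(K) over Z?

H_0 ≅ Z,  H_1 ≅ Z/2,  H_2 = 0.

Fix the vertex order 0 < 1 < 2 < 3 < 4 < 5 < 6 and write every simplex with vertices in increasing order. Then dim K = 2 and the simplices of K are:

  0-simplices (7): [0], [1], [2], [3], [4], [5], [6]
  1-simplices (18): [0,1], [0,2], [0,3], [0,4], [0,6], [1,2], [1,3], [1,4], [1,5], [1,6], [2,3], [2,5], [2,6], [3,4], [3,6], [4,5], [4,6], [5,6]
  2-simplices (12): [0,1,2], [0,1,6], [0,2,3], [0,3,4], [0,4,6], [1,2,5], [1,3,4], [1,3,6], [1,4,5], [2,3,6], [2,5,6], [4,5,6]

so the chain groups are C_0 ≅ Z^7, C_1 ≅ Z^18, C_2 ≅ Z^12.

Boundary ∂_1: C_1 → C_0 is given by ∂[p,q] = [q] − [p].
As a 7×18 matrix over Z this has rank 6, with invariant factors (1,1,1,1,1,1).

The boundary map ∂_2: C_2 → C_1 sends each 2-simplex [p,q,r] to [q,r] − [p,r] + [p,q]. For instance
  ∂[0,2,3] = [2,3] − [0,3] + [0,2],
  ∂[1,3,6] = [3,6] − [1,6] + [1,3].
The 18×12 boundary matrix has rank 12 and Smith normal form diag(1,1,1,1,1,1,1,1,1,1,1,2).

Reading off H_k = ker ∂_k / im ∂_{k+1}:

  H_0: rank C_0 − rank ∂_1 = 7 − 6 = 1, and the invariant factors of ∂_1 are all 1, so H_0 = Z.
  H_1: rank ker ∂_1 − rank ∂_2 = (18 − 6) − 12 = 0, and ∂_2 has invariant factor 2 > 1, so H_1 = Z/2.
  H_2: rank ker ∂_2 − rank ∂_3 = (12 − 12) − 0 = 0, and there is no ∂_3, so H_2 = 0.

As a check, the Euler characteristic is 7 − 18 + 12 = 1, which agrees with 1 − 0 + 0 = 1.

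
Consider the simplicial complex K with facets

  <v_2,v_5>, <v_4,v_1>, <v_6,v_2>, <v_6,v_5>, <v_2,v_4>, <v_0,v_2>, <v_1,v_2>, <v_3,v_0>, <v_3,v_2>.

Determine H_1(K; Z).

H_1 = Z^3.

We work with the vertex ordering v_0 < v_1 < v_2 < v_3 < v_4 < v_5 < v_6. The simplices of K, each written with vertices in increasing order, are:

  0-simplices (7): [v_0], [v_1], [v_2], [v_3], [v_4], [v_5], [v_6]
  1-simplices (9): [v_0,v_2], [v_0,v_3], [v_1,v_2], [v_1,v_4], [v_2,v_3], [v_2,v_4], [v_2,v_5], [v_2,v_6], [v_5,v_6]

so the chain groups are C_0 ≅ Z^7, C_1 ≅ Z^9.

Boundary ∂_1: C_1 → C_0 is given by ∂[p,q] = [q] − [p]. For instance
  ∂[v_0,v_3] = [v_3] − [v_0].
The resulting 7×9 matrix has rank 6, and its Smith normal form has invariant factors (1,1,1,1,1,1).

Now H_k = ker ∂_k / im ∂_{k+1}, so:

  H_1: rank ker ∂_1 − rank ∂_2 = (9 − 6) − 0 = 3, and there is no ∂_2, so H_1 ≅ Z^3.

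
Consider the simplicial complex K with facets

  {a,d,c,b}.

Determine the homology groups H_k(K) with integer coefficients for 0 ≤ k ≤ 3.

Order the vertices as a < b < c < d. Listing each simplex with vertices in this order, K has dimension 3 with simplices:

  0-simplices (4): a, b, c, d
  1-simplices (6): ab, ac, ad, bc, bd, cd
  2-simplices (4): abc, abd, acd, bcd
  3-simplices (1): abcd

Hence C_0 ≅ Z^4, C_1 ≅ Z^6, C_2 ≅ Z^4, C_3 ≅ Z^1.

Boundary ∂_1: C_1 → C_0 sends each edge [p,q] (with p < q) to q − p. For instance
  ∂ab = b − a.
The 4×6 boundary matrix has rank 3 and Smith normal form diag(1,1,1).

Boundary ∂_2: C_2 → C_1 sends each 2-simplex [p,q,r] to [q,r] − [p,r] + [p,q]. For instance
  ∂bcd = cd − bd + bc,
  ∂abc = bc − ac + ab.
The resulting 6×4 matrix has rank 3, and its Smith normal form has invariant factors (1,1,1).

The boundary map ∂_3: C_3 → C_2 sends each 3-simplex σ to the alternating sum Σ_i (−1)^i (σ with its i-th vertex removed). For instance
  ∂abcd = bcd − acd + abd − abc.
This gives a 4×1 integer matrix of rank 1; reducing to Smith normal form yields diagonal entries (1).

Reading off H_k = ker ∂_k / im ∂_{k+1}:

  H_0: rank C_0 − rank ∂_1 = 4 − 3 = 1, and the invariant factors of ∂_1 are all 1, so H_0 = Z.
  H_1: rank ker ∂_1 − rank ∂_2 = (6 − 3) − 3 = 0, and the invariant factors of ∂_2 are all 1, so H_1 = 0.
  H_2: rank ker ∂_2 − rank ∂_3 = (4 − 3) − 1 = 0, and the invariant factors of ∂_3 are all 1, so H_2 = 0.
  H_3: rank ker ∂_3 − rank ∂_4 = (1 − 1) − 0 = 0, and there is no ∂_4, so H_3 = 0.

(K is a triangulation of the 3-simplex.)

H_0 = Z,  H_1 = 0,  H_2 = 0,  H_3 = 0.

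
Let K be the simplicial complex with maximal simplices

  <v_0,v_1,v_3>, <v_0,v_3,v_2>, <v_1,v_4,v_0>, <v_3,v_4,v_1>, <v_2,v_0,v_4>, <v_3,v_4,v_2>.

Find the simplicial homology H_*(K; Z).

H_0 = Z,  H_1 = 0,  H_2 = Z.

Fix the vertex order v_0 < v_1 < v_2 < v_3 < v_4 and write every simplex with vertices in increasing order. Then dim K = 2 and the simplices of K are:

  0-simplices (5): [v_0], [v_1], [v_2], [v_3], [v_4]
  1-simplices (9): [v_0,v_1], [v_0,v_2], [v_0,v_3], [v_0,v_4], [v_1,v_3], [v_1,v_4], [v_2,v_3], [v_2,v_4], [v_3,v_4]
  2-simplices (6): [v_0,v_1,v_3], [v_0,v_1,v_4], [v_0,v_2,v_3], [v_0,v_2,v_4], [v_1,v_3,v_4], [v_2,v_3,v_4]

giving chain groups C_0 ≅ Z^5, C_1 ≅ Z^9, C_2 ≅ Z^6.

The boundary map ∂_1: C_1 → C_0 sends each edge [p,q] (with p < q) to q − p. For instance
  ∂[v_1,v_4] = [v_4] − [v_1].
As a 5×9 matrix over Z this has rank 4, with invariant factors (1,1,1,1).

Boundary ∂_2: C_2 → C_1 maps a triangle to the signed sum of its edges. For instance
  ∂[v_0,v_1,v_4] = [v_1,v_4] − [v_0,v_4] + [v_0,v_1],
  ∂[v_1,v_3,v_4] = [v_3,v_4] − [v_1,v_4] + [v_1,v_3].
As a 9×6 matrix over Z this has rank 5, with invariant factors (1,1,1,1,1).

Reading off H_k = ker ∂_k / im ∂_{k+1}:

  H_0: rank C_0 − rank ∂_1 = 5 − 4 = 1, and the invariant factors of ∂_1 are all 1, so H_0 = Z.
  H_1: rank ker ∂_1 − rank ∂_2 = (9 − 4) − 5 = 0, and the invariant factors of ∂_2 are all 1, so H_1 = 0.
  H_2: rank ker ∂_2 − rank ∂_3 = (6 − 5) − 0 = 1, and there is no ∂_3, so H_2 = Z.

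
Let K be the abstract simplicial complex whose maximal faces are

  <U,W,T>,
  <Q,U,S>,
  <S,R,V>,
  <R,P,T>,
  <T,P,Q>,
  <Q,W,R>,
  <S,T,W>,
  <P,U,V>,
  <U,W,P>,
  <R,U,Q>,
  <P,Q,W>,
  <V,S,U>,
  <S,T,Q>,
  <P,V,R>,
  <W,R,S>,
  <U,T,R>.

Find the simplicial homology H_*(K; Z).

Take the total order P < Q < R < S < T < U < V < W on the vertex set. Then K (dimension 2) consists of the simplices:

  0-simplices (8): P, Q, R, S, T, U, V, W
  1-simplices (24): PQ, PR, PT, PU, PV, PW, QR, QS, QT, QU, QW, RS, RT, RU, RV, RW, ST, SU, SV, SW, TU, TW, UV, UW
  2-simplices (16): PQT, PQW, PRT, PRV, PUV, PUW, QRU, QRW, QST, QSU, RSV, RSW, RTU, STW, SUV, TUW

so the chain groups are C_0 ≅ Z^8, C_1 ≅ Z^24, C_2 ≅ Z^16.

Boundary ∂_1: C_1 → C_0 sends each edge [p,q] (with p < q) to q − p. For instance
  ∂RW = W − R.
The 8×24 boundary matrix has rank 7 and Smith normal form diag(1,1,1,1,1,1,1).

Boundary ∂_2: C_2 → C_1 sends each 2-simplex [p,q,r] to [q,r] − [p,r] + [p,q]. For instance
  ∂RSV = SV − RV + RS,
  ∂TUW = UW − TW + TU.
This gives a 24×16 integer matrix of rank 15; reducing to Smith normal form yields diagonal entries (1,1,1,1,1,1,1,1,1,1,1,1,1,1,1).

Computing H_k = (kernel of ∂_k) / (image of ∂_{k+1}):

  H_0: rank C_0 − rank ∂_1 = 8 − 7 = 1, and the invariant factors of ∂_1 are all 1, so H_0 ≅ Z.
  H_1: rank ker ∂_1 − rank ∂_2 = (24 − 7) − 15 = 2, and the invariant factors of ∂_2 are all 1, so H_1 ≅ Z^2.
  H_2: rank ker ∂_2 − rank ∂_3 = (16 − 15) − 0 = 1, and there is no ∂_3, so H_2 ≅ Z.

H_0 = Z,  H_1 = Z^2,  H_2 = Z.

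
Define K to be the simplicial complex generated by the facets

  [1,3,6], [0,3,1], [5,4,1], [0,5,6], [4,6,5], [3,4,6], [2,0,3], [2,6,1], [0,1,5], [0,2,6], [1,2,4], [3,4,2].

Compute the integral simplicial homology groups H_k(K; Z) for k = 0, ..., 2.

Take the total order 0 < 1 < 2 < 3 < 4 < 5 < 6 on the vertex set. Then K (dimension 2) consists of the simplices:

  0-simplices (7): [0], [1], [2], [3], [4], [5], [6]
  1-simplices (18): [0,1], [0,2], [0,3], [0,5], [0,6], [1,2], [1,3], [1,4], [1,5], [1,6], [2,3], [2,4], [2,6], [3,4], [3,6], [4,5], [4,6], [5,6]
  2-simplices (12): [0,1,3], [0,1,5], [0,2,3], [0,2,6], [0,5,6], [1,2,4], [1,2,6], [1,3,6], [1,4,5], [2,3,4], [3,4,6], [4,5,6]

giving chain groups C_0 ≅ Z^7, C_1 ≅ Z^18, C_2 ≅ Z^12.

∂_1: C_1 → C_0 is given by ∂[p,q] = [q] − [p]. For instance
  ∂[2,4] = [4] − [2].
The resulting 7×18 matrix has rank 6, and its Smith normal form has invariant factors (1,1,1,1,1,1).

∂_2: C_2 → C_1 sends each 2-simplex [p,q,r] to [q,r] − [p,r] + [p,q]. For instance
  ∂[4,5,6] = [5,6] − [4,6] + [4,5],
  ∂[3,4,6] = [4,6] − [3,6] + [3,4].
As a 18×12 matrix over Z this has rank 12, with invariant factors (1,1,1,1,1,1,1,1,1,1,1,2).

Now H_k = ker ∂_k / im ∂_{k+1}, so:

  H_0: rank C_0 − rank ∂_1 = 7 − 6 = 1, and the invariant factors of ∂_1 are all 1, so H_0 = Z.
  H_1: rank ker ∂_1 − rank ∂_2 = (18 − 6) − 12 = 0, and ∂_2 has invariant factor 2 > 1, so H_1 = Z/2.
  H_2: rank ker ∂_2 − rank ∂_3 = (12 − 12) − 0 = 0, and there is no ∂_3, so H_2 = 0.

(K is a triangulation of the real projective plane RP^2.)

H_0 ≅ Z,  H_1 ≅ Z/2,  H_2 = 0.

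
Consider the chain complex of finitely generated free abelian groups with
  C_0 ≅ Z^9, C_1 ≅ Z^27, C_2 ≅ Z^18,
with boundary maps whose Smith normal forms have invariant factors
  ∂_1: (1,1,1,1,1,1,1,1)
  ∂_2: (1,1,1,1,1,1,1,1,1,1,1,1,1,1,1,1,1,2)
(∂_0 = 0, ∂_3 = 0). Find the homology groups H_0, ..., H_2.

H_0 ≅ Z,  H_1 ≅ Z ⊕ Z/2,  H_2 = 0.

H_0: b_0 = 9 − 0 − 8 = 1; torsion from ∂_1 factors > 1: none. So H_0 ≅ Z.
H_1: b_1 = 27 − 8 − 18 = 1; torsion from ∂_2 factors > 1: [2]. So H_1 ≅ Z ⊕ Z/2.
H_2: b_2 = 18 − 18 − 0 = 0; torsion from ∂_3 factors > 1: none. So H_2 ≅ 0.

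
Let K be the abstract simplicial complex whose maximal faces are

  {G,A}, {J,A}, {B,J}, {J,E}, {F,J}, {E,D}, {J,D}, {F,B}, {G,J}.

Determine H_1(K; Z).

Order the vertices as A < B < D < E < F < G < J. Listing each simplex with vertices in this order, K has dimension 1 with simplices:

  0-simplices (7): A, B, D, E, F, G, J
  1-simplices (9): AG, AJ, BF, BJ, DE, DJ, EJ, FJ, GJ

giving chain groups C_0 ≅ Z^7, C_1 ≅ Z^9.

∂_1: C_1 → C_0 is given by ∂[p,q] = [q] − [p]. For instance
  ∂DJ = J − D.
As a 7×9 matrix over Z this has rank 6, with invariant factors (1,1,1,1,1,1).

Now H_k = ker ∂_k / im ∂_{k+1}, so:

  H_1: rank ker ∂_1 − rank ∂_2 = (9 − 6) − 0 = 3, and there is no ∂_2, so H_1 ≅ Z^3.

H_1 = Z^3.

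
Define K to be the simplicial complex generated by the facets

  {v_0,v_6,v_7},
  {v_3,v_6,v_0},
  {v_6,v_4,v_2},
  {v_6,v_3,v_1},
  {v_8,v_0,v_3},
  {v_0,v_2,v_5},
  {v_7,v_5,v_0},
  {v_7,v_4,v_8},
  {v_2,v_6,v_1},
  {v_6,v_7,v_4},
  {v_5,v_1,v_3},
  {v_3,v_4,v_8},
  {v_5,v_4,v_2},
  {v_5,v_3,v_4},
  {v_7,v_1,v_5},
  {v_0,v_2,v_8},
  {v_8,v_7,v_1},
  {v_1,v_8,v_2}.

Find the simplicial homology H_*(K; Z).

H_0 ≅ Z,  H_1 ≅ Z^2,  H_2 ≅ Z.

Fix the vertex order v_0 < v_1 < v_2 < v_3 < v_4 < v_5 < v_6 < v_7 < v_8 and write every simplex with vertices in increasing order. Then dim K = 2 and the simplices of K are:

  0-simplices (9): [v_0], [v_1], [v_2], [v_3], [v_4], [v_5], [v_6], [v_7], [v_8]
  1-simplices (27): (27 of them)
  2-simplices (18): (18 of them)

so the chain groups are C_0 ≅ Z^9, C_1 ≅ Z^27, C_2 ≅ Z^18.

Boundary ∂_1: C_1 → C_0 is given by ∂[p,q] = [q] − [p]. For instance
  ∂[v_0,v_2] = [v_2] − [v_0].
As a 9×27 matrix over Z this has rank 8, with invariant factors (1,1,1,1,1,1,1,1).

∂_2: C_2 → C_1 sends each 2-simplex [p,q,r] to [q,r] − [p,r] + [p,q]. For instance
  ∂[v_0,v_2,v_8] = [v_2,v_8] − [v_0,v_8] + [v_0,v_2],
  ∂[v_1,v_2,v_8] = [v_2,v_8] − [v_1,v_8] + [v_1,v_2].
The resulting 27×18 matrix has rank 17, and its Smith normal form has invariant factors (1,1,1,1,1,1,1,1,1,1,1,1,1,1,1,1,1).

From H_k ≅ ker(∂_k) / im(∂_{k+1}) we obtain:

  H_0: rank C_0 − rank ∂_1 = 9 − 8 = 1, and the invariant factors of ∂_1 are all 1, so H_0 ≅ Z.
  H_1: rank ker ∂_1 − rank ∂_2 = (27 − 8) − 17 = 2, and the invariant factors of ∂_2 are all 1, so H_1 ≅ Z^2.
  H_2: rank ker ∂_2 − rank ∂_3 = (18 − 17) − 0 = 1, and there is no ∂_3, so H_2 ≅ Z.

(K is a triangulation of the torus T^2.)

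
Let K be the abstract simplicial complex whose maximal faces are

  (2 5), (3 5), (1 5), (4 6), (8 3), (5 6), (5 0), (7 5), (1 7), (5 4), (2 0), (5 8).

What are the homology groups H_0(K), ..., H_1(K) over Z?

H_0 ≅ Z,  H_1 ≅ Z^4.

We work with the vertex ordering 0 < 1 < 2 < 3 < 4 < 5 < 6 < 7 < 8. The simplices of K, each written with vertices in increasing order, are:

  0-simplices (9): [0], [1], [2], [3], [4], [5], [6], [7], [8]
  1-simplices (12): [0,2], [0,5], [1,5], [1,7], [2,5], [3,5], [3,8], [4,5], [4,6], [5,6], [5,7], [5,8]

giving chain groups C_0 ≅ Z^9, C_1 ≅ Z^12.

Boundary ∂_1: C_1 → C_0 maps an edge to its endpoints' difference, ∂[p,q] = q − p. For instance
  ∂[4,5] = [5] − [4].
The resulting 9×12 matrix has rank 8, and its Smith normal form has invariant factors (1,1,1,1,1,1,1,1).

From H_k ≅ ker(∂_k) / im(∂_{k+1}) we obtain:

  H_0: rank C_0 − rank ∂_1 = 9 − 8 = 1, and the invariant factors of ∂_1 are all 1, so H_0 = Z.
  H_1: rank ker ∂_1 − rank ∂_2 = (12 − 8) − 0 = 4, and there is no ∂_2, so H_1 = Z^4.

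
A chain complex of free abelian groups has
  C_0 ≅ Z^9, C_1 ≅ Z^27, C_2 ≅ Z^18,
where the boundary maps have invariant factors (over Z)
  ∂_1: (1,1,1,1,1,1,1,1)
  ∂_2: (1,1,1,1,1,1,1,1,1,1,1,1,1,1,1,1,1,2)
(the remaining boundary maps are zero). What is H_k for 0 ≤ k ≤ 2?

H_0: b_0 = 9 − 0 − 8 = 1; torsion from ∂_1 factors > 1: none. So H_0 = Z.
H_1: b_1 = 27 − 8 − 18 = 1; torsion from ∂_2 factors > 1: [2]. So H_1 = Z ⊕ Z/2Z.
H_2: b_2 = 18 − 18 − 0 = 0; torsion from ∂_3 factors > 1: none. So H_2 = 0.

H_0 = Z,  H_1 = Z ⊕ Z/2Z,  H_2 = 0.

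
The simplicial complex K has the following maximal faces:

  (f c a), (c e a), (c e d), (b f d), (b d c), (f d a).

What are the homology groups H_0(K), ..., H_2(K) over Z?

H_0 ≅ Z,  H_1 ≅ Z,  H_2 = 0.

Fix the vertex order a < b < c < d < e < f and write every simplex with vertices in increasing order. Then dim K = 2 and the simplices of K are:

  0-simplices (6): a, b, c, d, e, f
  1-simplices (12): ac, ad, ae, af, bc, bd, bf, cd, ce, cf, de, df
  2-simplices (6): ace, acf, adf, bcd, bdf, cde

Hence C_0 ≅ Z^6, C_1 ≅ Z^12, C_2 ≅ Z^6.

Boundary ∂_1: C_1 → C_0 maps an edge to its endpoints' difference, ∂[p,q] = q − p. For instance
  ∂df = f − d.
The resulting 6×12 matrix has rank 5, and its Smith normal form has invariant factors (1,1,1,1,1).

Boundary ∂_2: C_2 → C_1 maps a triangle to the signed sum of its edges. For instance
  ∂cde = de − ce + cd,
  ∂adf = df − af + ad.
As a 12×6 matrix over Z this has rank 6, with invariant factors (1,1,1,1,1,1).

From H_k ≅ ker(∂_k) / im(∂_{k+1}) we obtain:

  H_0: rank C_0 − rank ∂_1 = 6 − 5 = 1, and the invariant factors of ∂_1 are all 1, so H_0 = Z.
  H_1: rank ker ∂_1 − rank ∂_2 = (12 − 5) − 6 = 1, and the invariant factors of ∂_2 are all 1, so H_1 = Z.
  H_2: rank ker ∂_2 − rank ∂_3 = (6 − 6) − 0 = 0, and there is no ∂_3, so H_2 = 0.

As a check, the Euler characteristic is 6 − 12 + 6 = 0, which agrees with 1 − 1 + 0 = 0.
(K is a triangulation of the cylinder S^1 x I.)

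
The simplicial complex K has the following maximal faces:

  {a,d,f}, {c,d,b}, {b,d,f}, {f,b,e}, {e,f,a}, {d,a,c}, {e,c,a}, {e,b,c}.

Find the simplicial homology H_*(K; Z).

We work with the vertex ordering a < b < c < d < e < f. The simplices of K, each written with vertices in increasing order, are:

  0-simplices (6): a, b, c, d, e, f
  1-simplices (12): ac, ad, ae, af, bc, bd, be, bf, cd, ce, df, ef
  2-simplices (8): acd, ace, adf, aef, bcd, bce, bdf, bef

Hence C_0 ≅ Z^6, C_1 ≅ Z^12, C_2 ≅ Z^8.

The boundary map ∂_1: C_1 → C_0 is given by ∂[p,q] = [q] − [p]. For instance
  ∂be = e − b.
The resulting 6×12 matrix has rank 5, and its Smith normal form has invariant factors (1,1,1,1,1).

Boundary ∂_2: C_2 → C_1 sends each 2-simplex [p,q,r] to [q,r] − [p,r] + [p,q]. For instance
  ∂bce = ce − be + bc,
  ∂adf = df − af + ad.
The 12×8 boundary matrix has rank 7 and Smith normal form diag(1,1,1,1,1,1,1).

From H_k ≅ ker(∂_k) / im(∂_{k+1}) we obtain:

  H_0: rank C_0 − rank ∂_1 = 6 − 5 = 1, and the invariant factors of ∂_1 are all 1, so H_0 ≅ Z.
  H_1: rank ker ∂_1 − rank ∂_2 = (12 − 5) − 7 = 0, and the invariant factors of ∂_2 are all 1, so H_1 ≅ 0.
  H_2: rank ker ∂_2 − rank ∂_3 = (8 − 7) − 0 = 1, and there is no ∂_3, so H_2 ≅ Z.

As a check, the Euler characteristic is 6 − 12 + 8 = 2, which agrees with 1 − 0 + 1 = 2.
(K is a triangulation of the 2-sphere S^2.)

H_0 = Z,  H_1 = 0,  H_2 = Z.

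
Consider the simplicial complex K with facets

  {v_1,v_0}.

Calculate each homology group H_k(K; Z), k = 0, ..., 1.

Fix the vertex order v_0 < v_1 and write every simplex with vertices in increasing order. Then dim K = 1 and the simplices of K are:

  0-simplices (2): [v_0], [v_1]
  1-simplices (1): [v_0,v_1]

giving chain groups C_0 ≅ Z^2, C_1 ≅ Z^1.

Boundary ∂_1: C_1 → C_0 sends each edge [p,q] (with p < q) to q − p. For instance
  ∂[v_0,v_1] = [v_1] − [v_0].
The resulting 2×1 matrix has rank 1, and its Smith normal form has invariant factors (1).

From H_k ≅ ker(∂_k) / im(∂_{k+1}) we obtain:

  H_0: rank C_0 − rank ∂_1 = 2 − 1 = 1, and the invariant factors of ∂_1 are all 1, so H_0 = Z.
  H_1: rank ker ∂_1 − rank ∂_2 = (1 − 1) − 0 = 0, and there is no ∂_2, so H_1 = 0.

H_0 ≅ Z,  H_1 = 0.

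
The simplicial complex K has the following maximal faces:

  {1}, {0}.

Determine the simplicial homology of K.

H_0 = Z^2.

Order the vertices as 0 < 1. Listing each simplex with vertices in this order, K has dimension 0 with simplices:

  0-simplices (2): [0], [1]

Hence C_0 ≅ Z^2.

Computing H_k = (kernel of ∂_k) / (image of ∂_{k+1}):

  H_0: rank C_0 − rank ∂_1 = 2 − 0 = 2, and there is no ∂_1, so H_0 ≅ Z^2.

(K is a triangulation of a set of 2 points.)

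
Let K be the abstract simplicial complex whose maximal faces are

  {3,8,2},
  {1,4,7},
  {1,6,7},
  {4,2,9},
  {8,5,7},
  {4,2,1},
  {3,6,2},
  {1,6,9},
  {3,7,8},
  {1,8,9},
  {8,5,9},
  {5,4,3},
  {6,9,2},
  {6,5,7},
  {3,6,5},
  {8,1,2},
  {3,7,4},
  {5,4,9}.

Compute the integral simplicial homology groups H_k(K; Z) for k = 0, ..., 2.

Fix the vertex order 1 < 2 < 3 < 4 < 5 < 6 < 7 < 8 < 9 and write every simplex with vertices in increasing order. Then dim K = 2 and the simplices of K are:

  0-simplices (9): [1], [2], [3], [4], [5], [6], [7], [8], [9]
  1-simplices (27): (27 of them)
  2-simplices (18): [1,2,4], [1,2,8], [1,4,7], [1,6,7], [1,6,9], [1,8,9], [2,3,6], [2,3,8], [2,4,9], [2,6,9], [3,4,5], [3,4,7], [3,5,6], [3,7,8], [4,5,9], [5,6,7], [5,7,8], [5,8,9]

Hence C_0 ≅ Z^9, C_1 ≅ Z^27, C_2 ≅ Z^18.

The boundary map ∂_1: C_1 → C_0 is given by ∂[p,q] = [q] − [p]. For instance
  ∂[7,8] = [8] − [7].
As a 9×27 matrix over Z this has rank 8, with invariant factors (1,1,1,1,1,1,1,1).

The boundary map ∂_2: C_2 → C_1 maps a triangle to the signed sum of its edges. For instance
  ∂[2,6,9] = [6,9] − [2,9] + [2,6],
  ∂[4,5,9] = [5,9] − [4,9] + [4,5].
As a 27×18 matrix over Z this has rank 18, with invariant factors (1,1,1,1,1,1,1,1,1,1,1,1,1,1,1,1,1,2).

Reading off H_k = ker ∂_k / im ∂_{k+1}:

  H_0: rank C_0 − rank ∂_1 = 9 − 8 = 1, and the invariant factors of ∂_1 are all 1, so H_0 ≅ Z.
  H_1: rank ker ∂_1 − rank ∂_2 = (27 − 8) − 18 = 1, and ∂_2 has invariant factor 2 > 1, so H_1 ≅ Z ⊕ Z/2.
  H_2: rank ker ∂_2 − rank ∂_3 = (18 − 18) − 0 = 0, and there is no ∂_3, so H_2 ≅ 0.

As a check, the Euler characteristic is 9 − 27 + 18 = 0, which agrees with 1 − 1 + 0 = 0.
(K is a triangulation of the Klein bottle.)

H_0 = Z,  H_1 = Z ⊕ Z/2,  H_2 = 0.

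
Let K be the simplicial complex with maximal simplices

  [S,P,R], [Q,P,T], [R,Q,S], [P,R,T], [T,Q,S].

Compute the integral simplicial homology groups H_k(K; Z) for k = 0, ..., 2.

K has 5 vertices, 10 edges, 5 triangles.
rank ∂_0 = 0, rank ∂_1 = 4 ⇒ b_0 = 5 − 0 − 4 = 1; all invariant factors of ∂_1 are 1 so no torsion. So H_0 = Z.
rank ∂_1 = 4, rank ∂_2 = 5 ⇒ b_1 = 10 − 4 − 5 = 1; all invariant factors of ∂_2 are 1 so no torsion. So H_1 = Z.
rank ∂_2 = 5, rank ∂_3 = 0 ⇒ b_2 = 5 − 5 − 0 = 0. So H_2 = 0.

H_0 = Z,  H_1 = Z,  H_2 = 0.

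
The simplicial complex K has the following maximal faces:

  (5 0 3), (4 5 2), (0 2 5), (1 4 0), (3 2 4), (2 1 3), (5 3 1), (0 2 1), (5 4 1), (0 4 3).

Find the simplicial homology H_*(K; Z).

Fix the vertex order 0 < 1 < 2 < 3 < 4 < 5 and write every simplex with vertices in increasing order. Then dim K = 2 and the simplices of K are:

  0-simplices (6): [0], [1], [2], [3], [4], [5]
  1-simplices (15): [0,1], [0,2], [0,3], [0,4], [0,5], [1,2], [1,3], [1,4], [1,5], [2,3], [2,4], [2,5], [3,4], [3,5], [4,5]
  2-simplices (10): [0,1,2], [0,1,4], [0,2,5], [0,3,4], [0,3,5], [1,2,3], [1,3,5], [1,4,5], [2,3,4], [2,4,5]

so the chain groups are C_0 ≅ Z^6, C_1 ≅ Z^15, C_2 ≅ Z^10.

∂_1: C_1 → C_0 maps an edge to its endpoints' difference, ∂[p,q] = q − p.
The resulting 6×15 matrix has rank 5, and its Smith normal form has invariant factors (1,1,1,1,1).

Boundary ∂_2: C_2 → C_1 maps a triangle to the signed sum of its edges. For instance
  ∂[1,3,5] = [3,5] − [1,5] + [1,3],
  ∂[0,1,2] = [1,2] − [0,2] + [0,1].
The 15×10 boundary matrix has rank 10 and Smith normal form diag(1,1,1,1,1,1,1,1,1,2).

From H_k ≅ ker(∂_k) / im(∂_{k+1}) we obtain:

  H_0: rank C_0 − rank ∂_1 = 6 − 5 = 1, and the invariant factors of ∂_1 are all 1, so H_0 ≅ Z.
  H_1: rank ker ∂_1 − rank ∂_2 = (15 − 5) − 10 = 0, and ∂_2 has invariant factor 2 > 1, so H_1 ≅ Z/2Z.
  H_2: rank ker ∂_2 − rank ∂_3 = (10 − 10) − 0 = 0, and there is no ∂_3, so H_2 ≅ 0.

(K is a triangulation of the real projective plane RP^2.)

H_0 = Z,  H_1 = Z/2Z,  H_2 = 0.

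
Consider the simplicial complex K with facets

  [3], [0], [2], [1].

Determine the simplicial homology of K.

K has 4 vertices.
rank ∂_0 = 0, rank ∂_1 = 0 ⇒ b_0 = 4 − 0 − 0 = 4. So H_0 = Z^4.

H_0 = Z^4.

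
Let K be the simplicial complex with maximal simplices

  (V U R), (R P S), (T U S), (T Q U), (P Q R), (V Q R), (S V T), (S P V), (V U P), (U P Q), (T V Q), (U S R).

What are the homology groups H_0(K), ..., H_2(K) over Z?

K has 7 vertices, 18 edges, 12 triangles.
rank ∂_0 = 0, rank ∂_1 = 6 ⇒ b_0 = 7 − 0 − 6 = 1; all invariant factors of ∂_1 are 1 so no torsion. So H_0 ≅ Z.
rank ∂_1 = 6, rank ∂_2 = 12 ⇒ b_1 = 18 − 6 − 12 = 0; ∂_2 has invariant factor(s) [2] giving torsion. So H_1 ≅ Z/2Z.
rank ∂_2 = 12, rank ∂_3 = 0 ⇒ b_2 = 12 − 12 − 0 = 0. So H_2 ≅ 0.

H_0 = Z,  H_1 = Z/2Z,  H_2 = 0.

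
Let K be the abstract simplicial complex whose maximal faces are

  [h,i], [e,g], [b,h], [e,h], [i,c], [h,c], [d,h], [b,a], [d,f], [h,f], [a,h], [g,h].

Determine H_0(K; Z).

We work with the vertex ordering a < b < c < d < e < f < g < h < i. The simplices of K, each written with vertices in increasing order, are:

  0-simplices (9): a, b, c, d, e, f, g, h, i
  1-simplices (12): ab, ah, bh, ch, ci, df, dh, eg, eh, fh, gh, hi

giving chain groups C_0 ≅ Z^9, C_1 ≅ Z^12.

∂_1: C_1 → C_0 is given by ∂[p,q] = [q] − [p].
The 9×12 boundary matrix has rank 8 and Smith normal form diag(1,1,1,1,1,1,1,1).

Computing H_k = (kernel of ∂_k) / (image of ∂_{k+1}):

  H_0: rank C_0 − rank ∂_1 = 9 − 8 = 1, and the invariant factors of ∂_1 are all 1, so H_0 = Z.

(K is a triangulation of a wedge of 4 circles.)

H_0 = Z.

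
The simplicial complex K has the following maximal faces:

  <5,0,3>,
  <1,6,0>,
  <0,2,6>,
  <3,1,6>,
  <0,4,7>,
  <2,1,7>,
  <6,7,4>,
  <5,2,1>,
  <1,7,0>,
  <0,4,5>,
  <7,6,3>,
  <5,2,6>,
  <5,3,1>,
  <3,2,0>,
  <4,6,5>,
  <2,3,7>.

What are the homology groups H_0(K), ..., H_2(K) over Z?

Take the total order 0 < 1 < 2 < 3 < 4 < 5 < 6 < 7 on the vertex set. Then K (dimension 2) consists of the simplices:

  0-simplices (8): [0], [1], [2], [3], [4], [5], [6], [7]
  1-simplices (24): (24 of them)
  2-simplices (16): [0,1,6], [0,1,7], [0,2,3], [0,2,6], [0,3,5], [0,4,5], [0,4,7], [1,2,5], [1,2,7], [1,3,5], [1,3,6], [2,3,7], [2,5,6], [3,6,7], [4,5,6], [4,6,7]

so the chain groups are C_0 ≅ Z^8, C_1 ≅ Z^24, C_2 ≅ Z^16.

Boundary ∂_1: C_1 → C_0 sends each edge [p,q] (with p < q) to q − p.
This gives a 8×24 integer matrix of rank 7; reducing to Smith normal form yields diagonal entries (1,1,1,1,1,1,1).

Boundary ∂_2: C_2 → C_1 maps a triangle to the signed sum of its edges. For instance
  ∂[1,2,7] = [2,7] − [1,7] + [1,2],
  ∂[0,2,3] = [2,3] − [0,3] + [0,2].
As a 24×16 matrix over Z this has rank 15, with invariant factors (1,1,1,1,1,1,1,1,1,1,1,1,1,1,1).

From H_k ≅ ker(∂_k) / im(∂_{k+1}) we obtain:

  H_0: rank C_0 − rank ∂_1 = 8 − 7 = 1, and the invariant factors of ∂_1 are all 1, so H_0 ≅ Z.
  H_1: rank ker ∂_1 − rank ∂_2 = (24 − 7) − 15 = 2, and the invariant factors of ∂_2 are all 1, so H_1 ≅ Z^2.
  H_2: rank ker ∂_2 − rank ∂_3 = (16 − 15) − 0 = 1, and there is no ∂_3, so H_2 ≅ Z.

As a check, the Euler characteristic is 8 − 24 + 16 = 0, which agrees with 1 − 2 + 1 = 0.

H_0 ≅ Z,  H_1 ≅ Z^2,  H_2 ≅ Z.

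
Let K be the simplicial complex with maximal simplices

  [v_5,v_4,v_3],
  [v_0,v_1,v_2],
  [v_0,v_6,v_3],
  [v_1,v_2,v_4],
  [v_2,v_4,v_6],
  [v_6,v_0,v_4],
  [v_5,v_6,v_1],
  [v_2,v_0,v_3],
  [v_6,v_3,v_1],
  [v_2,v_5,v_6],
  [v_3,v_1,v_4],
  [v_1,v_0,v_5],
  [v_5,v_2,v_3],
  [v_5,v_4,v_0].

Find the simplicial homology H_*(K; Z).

H_0 ≅ Z,  H_1 ≅ Z^2,  H_2 ≅ Z.

Fix the vertex order v_0 < v_1 < v_2 < v_3 < v_4 < v_5 < v_6 and write every simplex with vertices in increasing order. Then dim K = 2 and the simplices of K are:

  0-simplices (7): [v_0], [v_1], [v_2], [v_3], [v_4], [v_5], [v_6]
  1-simplices (21): (21 of them)
  2-simplices (14): (14 of them)

giving chain groups C_0 ≅ Z^7, C_1 ≅ Z^21, C_2 ≅ Z^14.

∂_1: C_1 → C_0 is given by ∂[p,q] = [q] − [p].
The 7×21 boundary matrix has rank 6 and Smith normal form diag(1,1,1,1,1,1).

∂_2: C_2 → C_1 maps a triangle to the signed sum of its edges. For instance
  ∂[v_0,v_4,v_6] = [v_4,v_6] − [v_0,v_6] + [v_0,v_4],
  ∂[v_1,v_3,v_6] = [v_3,v_6] − [v_1,v_6] + [v_1,v_3].
The resulting 21×14 matrix has rank 13, and its Smith normal form has invariant factors (1,1,1,1,1,1,1,1,1,1,1,1,1).

Computing H_k = (kernel of ∂_k) / (image of ∂_{k+1}):

  H_0: rank C_0 − rank ∂_1 = 7 − 6 = 1, and the invariant factors of ∂_1 are all 1, so H_0 = Z.
  H_1: rank ker ∂_1 − rank ∂_2 = (21 − 6) − 13 = 2, and the invariant factors of ∂_2 are all 1, so H_1 = Z^2.
  H_2: rank ker ∂_2 − rank ∂_3 = (14 − 13) − 0 = 1, and there is no ∂_3, so H_2 = Z.

As a check, the Euler characteristic is 7 − 21 + 14 = 0, which agrees with 1 − 2 + 1 = 0.
(K is a triangulation of the torus T^2.)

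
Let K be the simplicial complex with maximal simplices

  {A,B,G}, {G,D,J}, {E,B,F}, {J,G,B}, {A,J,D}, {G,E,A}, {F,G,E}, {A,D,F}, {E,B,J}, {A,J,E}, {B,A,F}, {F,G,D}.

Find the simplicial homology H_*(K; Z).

Fix the vertex order A < B < D < E < F < G < J and write every simplex with vertices in increasing order. Then dim K = 2 and the simplices of K are:

  0-simplices (7): A, B, D, E, F, G, J
  1-simplices (18): AB, AD, AE, AF, AG, AJ, BE, BF, BG, BJ, DF, DG, DJ, EF, EG, EJ, FG, GJ
  2-simplices (12): ABF, ABG, ADF, ADJ, AEG, AEJ, BEF, BEJ, BGJ, DFG, DGJ, EFG

giving chain groups C_0 ≅ Z^7, C_1 ≅ Z^18, C_2 ≅ Z^12.

∂_1: C_1 → C_0 maps an edge to its endpoints' difference, ∂[p,q] = q − p. For instance
  ∂DJ = J − D.
The resulting 7×18 matrix has rank 6, and its Smith normal form has invariant factors (1,1,1,1,1,1).

∂_2: C_2 → C_1 acts by ∂[p,q,r] = [q,r] − [p,r] + [p,q]. For instance
  ∂EFG = FG − EG + EF,
  ∂ABG = BG − AG + AB.
The resulting 18×12 matrix has rank 12, and its Smith normal form has invariant factors (1,1,1,1,1,1,1,1,1,1,1,2).

Reading off H_k = ker ∂_k / im ∂_{k+1}:

  H_0: rank C_0 − rank ∂_1 = 7 − 6 = 1, and the invariant factors of ∂_1 are all 1, so H_0 ≅ Z.
  H_1: rank ker ∂_1 − rank ∂_2 = (18 − 6) − 12 = 0, and ∂_2 has invariant factor 2 > 1, so H_1 ≅ Z/2Z.
  H_2: rank ker ∂_2 − rank ∂_3 = (12 − 12) − 0 = 0, and there is no ∂_3, so H_2 ≅ 0.

H_0 ≅ Z,  H_1 ≅ Z/2Z,  H_2 = 0.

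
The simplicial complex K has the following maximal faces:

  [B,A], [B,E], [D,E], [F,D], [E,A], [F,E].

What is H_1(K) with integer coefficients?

We work with the vertex ordering A < B < D < E < F. The simplices of K, each written with vertices in increasing order, are:

  0-simplices (5): A, B, D, E, F
  1-simplices (6): AB, AE, BE, DE, DF, EF

so the chain groups are C_0 ≅ Z^5, C_1 ≅ Z^6.

Boundary ∂_1: C_1 → C_0 sends each edge [p,q] (with p < q) to q − p.
The resulting 5×6 matrix has rank 4, and its Smith normal form has invariant factors (1,1,1,1).

From H_k ≅ ker(∂_k) / im(∂_{k+1}) we obtain:

  H_1: rank ker ∂_1 − rank ∂_2 = (6 − 4) − 0 = 2, and there is no ∂_2, so H_1 ≅ Z^2.

H_1 ≅ Z^2.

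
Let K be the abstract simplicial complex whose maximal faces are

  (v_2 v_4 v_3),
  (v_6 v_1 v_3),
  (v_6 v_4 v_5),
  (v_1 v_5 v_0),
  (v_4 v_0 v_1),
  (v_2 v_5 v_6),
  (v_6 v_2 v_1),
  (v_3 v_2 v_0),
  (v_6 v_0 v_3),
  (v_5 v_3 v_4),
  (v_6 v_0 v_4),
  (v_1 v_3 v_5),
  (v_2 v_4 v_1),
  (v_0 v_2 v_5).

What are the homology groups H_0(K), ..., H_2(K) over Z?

H_0 ≅ Z,  H_1 ≅ Z^2,  H_2 ≅ Z.

Fix the vertex order v_0 < v_1 < v_2 < v_3 < v_4 < v_5 < v_6 and write every simplex with vertices in increasing order. Then dim K = 2 and the simplices of K are:

  0-simplices (7): [v_0], [v_1], [v_2], [v_3], [v_4], [v_5], [v_6]
  1-simplices (21): (21 of them)
  2-simplices (14): (14 of them)

Hence C_0 ≅ Z^7, C_1 ≅ Z^21, C_2 ≅ Z^14.

∂_1: C_1 → C_0 maps an edge to its endpoints' difference, ∂[p,q] = q − p.
This gives a 7×21 integer matrix of rank 6; reducing to Smith normal form yields diagonal entries (1,1,1,1,1,1).

∂_2: C_2 → C_1 maps a triangle to the signed sum of its edges. For instance
  ∂[v_0,v_4,v_6] = [v_4,v_6] − [v_0,v_6] + [v_0,v_4],
  ∂[v_1,v_3,v_6] = [v_3,v_6] − [v_1,v_6] + [v_1,v_3].
As a 21×14 matrix over Z this has rank 13, with invariant factors (1,1,1,1,1,1,1,1,1,1,1,1,1).

Computing H_k = (kernel of ∂_k) / (image of ∂_{k+1}):

  H_0: rank C_0 − rank ∂_1 = 7 − 6 = 1, and the invariant factors of ∂_1 are all 1, so H_0 ≅ Z.
  H_1: rank ker ∂_1 − rank ∂_2 = (21 − 6) − 13 = 2, and the invariant factors of ∂_2 are all 1, so H_1 ≅ Z^2.
  H_2: rank ker ∂_2 − rank ∂_3 = (14 − 13) − 0 = 1, and there is no ∂_3, so H_2 ≅ Z.

(K is a triangulation of the torus T^2.)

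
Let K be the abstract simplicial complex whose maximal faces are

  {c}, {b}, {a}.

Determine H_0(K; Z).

We work with the vertex ordering a < b < c. The simplices of K, each written with vertices in increasing order, are:

  0-simplices (3): a, b, c

giving chain groups C_0 ≅ Z^3.

Reading off H_k = ker ∂_k / im ∂_{k+1}:

  H_0: rank C_0 − rank ∂_1 = 3 − 0 = 3, and there is no ∂_1, so H_0 = Z^3.

H_0 = Z^3.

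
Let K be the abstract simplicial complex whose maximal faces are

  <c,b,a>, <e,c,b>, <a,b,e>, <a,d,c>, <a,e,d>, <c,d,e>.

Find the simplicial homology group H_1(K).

H_1 ≅ 0.

Order the vertices as a < b < c < d < e. Listing each simplex with vertices in this order, K has dimension 2 with simplices:

  0-simplices (5): a, b, c, d, e
  1-simplices (9): ab, ac, ad, ae, bc, be, cd, ce, de
  2-simplices (6): abc, abe, acd, ade, bce, cde

giving chain groups C_0 ≅ Z^5, C_1 ≅ Z^9, C_2 ≅ Z^6.

The boundary map ∂_1: C_1 → C_0 is given by ∂[p,q] = [q] − [p].
As a 5×9 matrix over Z this has rank 4, with invariant factors (1,1,1,1).

Boundary ∂_2: C_2 → C_1 maps a triangle to the signed sum of its edges. For instance
  ∂cde = de − ce + cd,
  ∂ade = de − ae + ad.
As a 9×6 matrix over Z this has rank 5, with invariant factors (1,1,1,1,1).

Now H_k = ker ∂_k / im ∂_{k+1}, so:

  H_1: rank ker ∂_1 − rank ∂_2 = (9 − 4) − 5 = 0, and the invariant factors of ∂_2 are all 1, so H_1 ≅ 0.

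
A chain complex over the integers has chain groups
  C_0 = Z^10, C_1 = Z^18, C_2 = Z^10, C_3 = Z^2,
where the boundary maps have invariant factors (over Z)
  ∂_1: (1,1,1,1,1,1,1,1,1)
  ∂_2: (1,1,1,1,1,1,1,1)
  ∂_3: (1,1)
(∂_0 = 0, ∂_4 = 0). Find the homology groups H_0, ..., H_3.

H_0: b_0 = 10 − 0 − 9 = 1; torsion from ∂_1 factors > 1: none. So H_0 = Z.
H_1: b_1 = 18 − 9 − 8 = 1; torsion from ∂_2 factors > 1: none. So H_1 = Z.
H_2: b_2 = 10 − 8 − 2 = 0; torsion from ∂_3 factors > 1: none. So H_2 = 0.
H_3: b_3 = 2 − 2 − 0 = 0; torsion from ∂_4 factors > 1: none. So H_3 = 0.

H_0 = Z,  H_1 = Z,  H_2 = 0,  H_3 = 0.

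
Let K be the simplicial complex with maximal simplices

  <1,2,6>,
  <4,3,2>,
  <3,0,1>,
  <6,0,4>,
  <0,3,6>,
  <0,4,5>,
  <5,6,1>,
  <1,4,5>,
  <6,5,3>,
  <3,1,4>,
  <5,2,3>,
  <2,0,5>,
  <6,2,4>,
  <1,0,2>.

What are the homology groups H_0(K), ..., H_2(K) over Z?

H_0 = Z,  H_1 = Z^2,  H_2 = Z.

Order the vertices as 0 < 1 < 2 < 3 < 4 < 5 < 6. Listing each simplex with vertices in this order, K has dimension 2 with simplices:

  0-simplices (7): [0], [1], [2], [3], [4], [5], [6]
  1-simplices (21): [0,1], [0,2], [0,3], [0,4], [0,5], [0,6], [1,2], [1,3], [1,4], [1,5], [1,6], [2,3], [2,4], [2,5], [2,6], [3,4], [3,5], [3,6], [4,5], [4,6], [5,6]
  2-simplices (14): [0,1,2], [0,1,3], [0,2,5], [0,3,6], [0,4,5], [0,4,6], [1,2,6], [1,3,4], [1,4,5], [1,5,6], [2,3,4], [2,3,5], [2,4,6], [3,5,6]

giving chain groups C_0 ≅ Z^7, C_1 ≅ Z^21, C_2 ≅ Z^14.

The boundary map ∂_1: C_1 → C_0 is given by ∂[p,q] = [q] − [p]. For instance
  ∂[1,2] = [2] − [1].
This gives a 7×21 integer matrix of rank 6; reducing to Smith normal form yields diagonal entries (1,1,1,1,1,1).

Boundary ∂_2: C_2 → C_1 maps a triangle to the signed sum of its edges. For instance
  ∂[3,5,6] = [5,6] − [3,6] + [3,5],
  ∂[0,4,5] = [4,5] − [0,5] + [0,4].
The resulting 21×14 matrix has rank 13, and its Smith normal form has invariant factors (1,1,1,1,1,1,1,1,1,1,1,1,1).

Reading off H_k = ker ∂_k / im ∂_{k+1}:

  H_0: rank C_0 − rank ∂_1 = 7 − 6 = 1, and the invariant factors of ∂_1 are all 1, so H_0 = Z.
  H_1: rank ker ∂_1 − rank ∂_2 = (21 − 6) − 13 = 2, and the invariant factors of ∂_2 are all 1, so H_1 = Z^2.
  H_2: rank ker ∂_2 − rank ∂_3 = (14 − 13) − 0 = 1, and there is no ∂_3, so H_2 = Z.

As a check, the Euler characteristic is 7 − 21 + 14 = 0, which agrees with 1 − 2 + 1 = 0.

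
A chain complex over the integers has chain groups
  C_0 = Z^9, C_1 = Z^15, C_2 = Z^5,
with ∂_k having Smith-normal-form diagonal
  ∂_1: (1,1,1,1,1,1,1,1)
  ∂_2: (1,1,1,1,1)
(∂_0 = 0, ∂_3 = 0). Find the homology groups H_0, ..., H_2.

H_0 = Z,  H_1 = Z^2,  H_2 = 0.

H_0: b_0 = 9 − 0 − 8 = 1; torsion from ∂_1 factors > 1: none. So H_0 = Z.
H_1: b_1 = 15 − 8 − 5 = 2; torsion from ∂_2 factors > 1: none. So H_1 = Z^2.
H_2: b_2 = 5 − 5 − 0 = 0; torsion from ∂_3 factors > 1: none. So H_2 = 0.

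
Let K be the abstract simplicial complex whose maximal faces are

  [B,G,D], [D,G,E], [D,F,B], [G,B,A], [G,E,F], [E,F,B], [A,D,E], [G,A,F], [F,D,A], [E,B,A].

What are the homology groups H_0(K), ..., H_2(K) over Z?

Order the vertices as A < B < D < E < F < G. Listing each simplex with vertices in this order, K has dimension 2 with simplices:

  0-simplices (6): A, B, D, E, F, G
  1-simplices (15): AB, AD, AE, AF, AG, BD, BE, BF, BG, DE, DF, DG, EF, EG, FG
  2-simplices (10): ABE, ABG, ADE, ADF, AFG, BDF, BDG, BEF, DEG, EFG

giving chain groups C_0 ≅ Z^6, C_1 ≅ Z^15, C_2 ≅ Z^10.

∂_1: C_1 → C_0 maps an edge to its endpoints' difference, ∂[p,q] = q − p. For instance
  ∂AB = B − A.
This gives a 6×15 integer matrix of rank 5; reducing to Smith normal form yields diagonal entries (1,1,1,1,1).

∂_2: C_2 → C_1 sends each 2-simplex [p,q,r] to [q,r] − [p,r] + [p,q]. For instance
  ∂ADE = DE − AE + AD,
  ∂ABE = BE − AE + AB.
The 15×10 boundary matrix has rank 10 and Smith normal form diag(1,1,1,1,1,1,1,1,1,2).

Reading off H_k = ker ∂_k / im ∂_{k+1}:

  H_0: rank C_0 − rank ∂_1 = 6 − 5 = 1, and the invariant factors of ∂_1 are all 1, so H_0 = Z.
  H_1: rank ker ∂_1 − rank ∂_2 = (15 − 5) − 10 = 0, and ∂_2 has invariant factor 2 > 1, so H_1 = Z/2Z.
  H_2: rank ker ∂_2 − rank ∂_3 = (10 − 10) − 0 = 0, and there is no ∂_3, so H_2 = 0.

(K is a triangulation of the real projective plane RP^2.)

H_0 = Z,  H_1 = Z/2Z,  H_2 = 0.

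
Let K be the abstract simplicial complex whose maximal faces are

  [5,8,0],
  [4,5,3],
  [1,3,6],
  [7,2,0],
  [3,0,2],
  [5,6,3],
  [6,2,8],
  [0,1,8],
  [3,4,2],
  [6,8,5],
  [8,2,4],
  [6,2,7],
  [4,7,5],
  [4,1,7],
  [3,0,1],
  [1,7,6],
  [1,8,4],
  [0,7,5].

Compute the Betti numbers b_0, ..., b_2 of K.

b_0 = 1, b_1 = 2, b_2 = 1.

Fix the vertex order 0 < 1 < 2 < 3 < 4 < 5 < 6 < 7 < 8 and write every simplex with vertices in increasing order. Then dim K = 2 and the simplices of K are:

  0-simplices (9): [0], [1], [2], [3], [4], [5], [6], [7], [8]
  1-simplices (27): (27 of them)
  2-simplices (18): [0,1,3], [0,1,8], [0,2,3], [0,2,7], [0,5,7], [0,5,8], [1,3,6], [1,4,7], [1,4,8], [1,6,7], [2,3,4], [2,4,8], [2,6,7], [2,6,8], [3,4,5], [3,5,6], [4,5,7], [5,6,8]

Hence C_0 ≅ Z^9, C_1 ≅ Z^27, C_2 ≅ Z^18.

Boundary ∂_1: C_1 → C_0 sends each edge [p,q] (with p < q) to q − p. For instance
  ∂[1,4] = [4] − [1].
This gives a 9×27 integer matrix of rank 8; reducing to Smith normal form yields diagonal entries (1,1,1,1,1,1,1,1).

∂_2: C_2 → C_1 maps a triangle to the signed sum of its edges. For instance
  ∂[0,5,7] = [5,7] − [0,7] + [0,5],
  ∂[0,2,7] = [2,7] − [0,7] + [0,2].
As a 27×18 matrix over Z this has rank 17, with invariant factors (1,1,1,1,1,1,1,1,1,1,1,1,1,1,1,1,1).

Computing H_k = (kernel of ∂_k) / (image of ∂_{k+1}):

  H_0: rank C_0 − rank ∂_1 = 9 − 8 = 1, and the invariant factors of ∂_1 are all 1, so H_0 = Z.
  H_1: rank ker ∂_1 − rank ∂_2 = (27 − 8) − 17 = 2, and the invariant factors of ∂_2 are all 1, so H_1 = Z^2.
  H_2: rank ker ∂_2 − rank ∂_3 = (18 − 17) − 0 = 1, and there is no ∂_3, so H_2 = Z.

Hence the Betti numbers are b_0 = 1, b_1 = 2, b_2 = 1.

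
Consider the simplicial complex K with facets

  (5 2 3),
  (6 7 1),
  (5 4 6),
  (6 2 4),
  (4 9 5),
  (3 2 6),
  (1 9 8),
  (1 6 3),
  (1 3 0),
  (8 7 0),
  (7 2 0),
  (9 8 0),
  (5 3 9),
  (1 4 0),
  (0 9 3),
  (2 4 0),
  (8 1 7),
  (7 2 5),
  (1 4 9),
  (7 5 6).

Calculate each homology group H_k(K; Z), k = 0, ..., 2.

H_0 ≅ Z,  H_1 ≅ Z ⊕ Z_2,  H_2 = 0.

Fix the vertex order 0 < 1 < 2 < 3 < 4 < 5 < 6 < 7 < 8 < 9 and write every simplex with vertices in increasing order. Then dim K = 2 and the simplices of K are:

  0-simplices (10): [0], [1], [2], [3], [4], [5], [6], [7], [8], [9]
  1-simplices (30): (30 of them)
  2-simplices (20): (20 of them)

so the chain groups are C_0 ≅ Z^10, C_1 ≅ Z^30, C_2 ≅ Z^20.

Boundary ∂_1: C_1 → C_0 is given by ∂[p,q] = [q] − [p]. For instance
  ∂[0,8] = [8] − [0].
As a 10×30 matrix over Z this has rank 9, with invariant factors (1,1,1,1,1,1,1,1,1).

Boundary ∂_2: C_2 → C_1 sends each 2-simplex [p,q,r] to [q,r] − [p,r] + [p,q]. For instance
  ∂[2,3,5] = [3,5] − [2,5] + [2,3],
  ∂[1,7,8] = [7,8] − [1,8] + [1,7].
This gives a 30×20 integer matrix of rank 20; reducing to Smith normal form yields diagonal entries (1,1,1,1,1,1,1,1,1,1,1,1,1,1,1,1,1,1,1,2).

Computing H_k = (kernel of ∂_k) / (image of ∂_{k+1}):

  H_0: rank C_0 − rank ∂_1 = 10 − 9 = 1, and the invariant factors of ∂_1 are all 1, so H_0 ≅ Z.
  H_1: rank ker ∂_1 − rank ∂_2 = (30 − 9) − 20 = 1, and ∂_2 has invariant factor 2 > 1, so H_1 ≅ Z ⊕ Z_2.
  H_2: rank ker ∂_2 − rank ∂_3 = (20 − 20) − 0 = 0, and there is no ∂_3, so H_2 ≅ 0.

As a check, the Euler characteristic is 10 − 30 + 20 = 0, which agrees with 1 − 1 + 0 = 0.
(K is a triangulation of the Klein bottle.)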